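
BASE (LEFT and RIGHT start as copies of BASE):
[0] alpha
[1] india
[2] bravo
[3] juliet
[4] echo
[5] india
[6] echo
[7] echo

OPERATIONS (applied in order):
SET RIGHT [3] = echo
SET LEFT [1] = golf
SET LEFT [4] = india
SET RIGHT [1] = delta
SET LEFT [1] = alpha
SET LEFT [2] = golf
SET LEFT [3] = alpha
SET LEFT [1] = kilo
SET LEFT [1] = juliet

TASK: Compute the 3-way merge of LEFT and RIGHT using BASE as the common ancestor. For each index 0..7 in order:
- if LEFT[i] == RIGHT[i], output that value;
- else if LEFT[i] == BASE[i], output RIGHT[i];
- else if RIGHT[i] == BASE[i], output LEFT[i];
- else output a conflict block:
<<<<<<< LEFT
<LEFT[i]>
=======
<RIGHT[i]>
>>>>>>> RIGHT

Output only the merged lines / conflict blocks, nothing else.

Answer: alpha
<<<<<<< LEFT
juliet
=======
delta
>>>>>>> RIGHT
golf
<<<<<<< LEFT
alpha
=======
echo
>>>>>>> RIGHT
india
india
echo
echo

Derivation:
Final LEFT:  [alpha, juliet, golf, alpha, india, india, echo, echo]
Final RIGHT: [alpha, delta, bravo, echo, echo, india, echo, echo]
i=0: L=alpha R=alpha -> agree -> alpha
i=1: BASE=india L=juliet R=delta all differ -> CONFLICT
i=2: L=golf, R=bravo=BASE -> take LEFT -> golf
i=3: BASE=juliet L=alpha R=echo all differ -> CONFLICT
i=4: L=india, R=echo=BASE -> take LEFT -> india
i=5: L=india R=india -> agree -> india
i=6: L=echo R=echo -> agree -> echo
i=7: L=echo R=echo -> agree -> echo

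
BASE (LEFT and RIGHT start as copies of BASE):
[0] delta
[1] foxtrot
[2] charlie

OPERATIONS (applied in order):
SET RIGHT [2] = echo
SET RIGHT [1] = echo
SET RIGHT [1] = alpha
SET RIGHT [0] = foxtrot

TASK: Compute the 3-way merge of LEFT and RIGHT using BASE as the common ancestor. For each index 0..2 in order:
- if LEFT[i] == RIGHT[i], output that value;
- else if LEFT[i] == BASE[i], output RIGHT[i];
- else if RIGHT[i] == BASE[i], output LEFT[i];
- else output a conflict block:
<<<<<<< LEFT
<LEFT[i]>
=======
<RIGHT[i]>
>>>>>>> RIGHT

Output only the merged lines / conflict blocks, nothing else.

Final LEFT:  [delta, foxtrot, charlie]
Final RIGHT: [foxtrot, alpha, echo]
i=0: L=delta=BASE, R=foxtrot -> take RIGHT -> foxtrot
i=1: L=foxtrot=BASE, R=alpha -> take RIGHT -> alpha
i=2: L=charlie=BASE, R=echo -> take RIGHT -> echo

Answer: foxtrot
alpha
echo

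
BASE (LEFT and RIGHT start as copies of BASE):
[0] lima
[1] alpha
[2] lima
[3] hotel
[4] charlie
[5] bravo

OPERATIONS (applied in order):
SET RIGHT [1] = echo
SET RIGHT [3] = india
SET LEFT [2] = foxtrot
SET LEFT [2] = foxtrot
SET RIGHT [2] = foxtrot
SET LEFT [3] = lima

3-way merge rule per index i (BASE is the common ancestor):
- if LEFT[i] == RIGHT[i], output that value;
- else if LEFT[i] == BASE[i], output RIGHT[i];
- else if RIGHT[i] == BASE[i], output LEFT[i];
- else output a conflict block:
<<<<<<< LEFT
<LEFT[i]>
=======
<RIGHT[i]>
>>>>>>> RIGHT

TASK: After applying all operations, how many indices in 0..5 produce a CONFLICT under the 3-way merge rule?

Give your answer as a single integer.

Answer: 1

Derivation:
Final LEFT:  [lima, alpha, foxtrot, lima, charlie, bravo]
Final RIGHT: [lima, echo, foxtrot, india, charlie, bravo]
i=0: L=lima R=lima -> agree -> lima
i=1: L=alpha=BASE, R=echo -> take RIGHT -> echo
i=2: L=foxtrot R=foxtrot -> agree -> foxtrot
i=3: BASE=hotel L=lima R=india all differ -> CONFLICT
i=4: L=charlie R=charlie -> agree -> charlie
i=5: L=bravo R=bravo -> agree -> bravo
Conflict count: 1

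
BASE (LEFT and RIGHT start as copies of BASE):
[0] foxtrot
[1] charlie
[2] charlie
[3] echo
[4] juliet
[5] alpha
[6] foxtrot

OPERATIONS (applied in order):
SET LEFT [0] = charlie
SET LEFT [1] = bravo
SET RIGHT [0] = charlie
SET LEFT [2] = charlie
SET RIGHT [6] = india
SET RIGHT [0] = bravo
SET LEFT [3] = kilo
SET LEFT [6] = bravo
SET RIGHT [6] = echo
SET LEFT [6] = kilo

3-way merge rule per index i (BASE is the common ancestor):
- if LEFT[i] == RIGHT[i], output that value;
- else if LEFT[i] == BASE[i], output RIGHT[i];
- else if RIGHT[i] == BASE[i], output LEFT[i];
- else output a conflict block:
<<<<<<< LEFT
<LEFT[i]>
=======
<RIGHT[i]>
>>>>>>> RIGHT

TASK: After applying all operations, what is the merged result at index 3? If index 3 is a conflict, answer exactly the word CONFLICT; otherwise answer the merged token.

Answer: kilo

Derivation:
Final LEFT:  [charlie, bravo, charlie, kilo, juliet, alpha, kilo]
Final RIGHT: [bravo, charlie, charlie, echo, juliet, alpha, echo]
i=0: BASE=foxtrot L=charlie R=bravo all differ -> CONFLICT
i=1: L=bravo, R=charlie=BASE -> take LEFT -> bravo
i=2: L=charlie R=charlie -> agree -> charlie
i=3: L=kilo, R=echo=BASE -> take LEFT -> kilo
i=4: L=juliet R=juliet -> agree -> juliet
i=5: L=alpha R=alpha -> agree -> alpha
i=6: BASE=foxtrot L=kilo R=echo all differ -> CONFLICT
Index 3 -> kilo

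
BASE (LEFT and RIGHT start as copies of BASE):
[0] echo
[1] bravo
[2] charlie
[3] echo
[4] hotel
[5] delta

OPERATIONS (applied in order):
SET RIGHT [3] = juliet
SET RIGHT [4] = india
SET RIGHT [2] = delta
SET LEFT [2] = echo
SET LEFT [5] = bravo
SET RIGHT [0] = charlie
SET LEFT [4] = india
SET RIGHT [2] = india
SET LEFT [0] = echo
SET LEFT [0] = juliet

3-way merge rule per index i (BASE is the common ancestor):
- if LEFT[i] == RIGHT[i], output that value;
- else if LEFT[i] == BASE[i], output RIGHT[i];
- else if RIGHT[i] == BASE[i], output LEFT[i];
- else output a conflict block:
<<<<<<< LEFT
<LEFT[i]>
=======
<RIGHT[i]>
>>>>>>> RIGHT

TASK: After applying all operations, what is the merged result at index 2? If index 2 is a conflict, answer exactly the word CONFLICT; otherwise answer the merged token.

Final LEFT:  [juliet, bravo, echo, echo, india, bravo]
Final RIGHT: [charlie, bravo, india, juliet, india, delta]
i=0: BASE=echo L=juliet R=charlie all differ -> CONFLICT
i=1: L=bravo R=bravo -> agree -> bravo
i=2: BASE=charlie L=echo R=india all differ -> CONFLICT
i=3: L=echo=BASE, R=juliet -> take RIGHT -> juliet
i=4: L=india R=india -> agree -> india
i=5: L=bravo, R=delta=BASE -> take LEFT -> bravo
Index 2 -> CONFLICT

Answer: CONFLICT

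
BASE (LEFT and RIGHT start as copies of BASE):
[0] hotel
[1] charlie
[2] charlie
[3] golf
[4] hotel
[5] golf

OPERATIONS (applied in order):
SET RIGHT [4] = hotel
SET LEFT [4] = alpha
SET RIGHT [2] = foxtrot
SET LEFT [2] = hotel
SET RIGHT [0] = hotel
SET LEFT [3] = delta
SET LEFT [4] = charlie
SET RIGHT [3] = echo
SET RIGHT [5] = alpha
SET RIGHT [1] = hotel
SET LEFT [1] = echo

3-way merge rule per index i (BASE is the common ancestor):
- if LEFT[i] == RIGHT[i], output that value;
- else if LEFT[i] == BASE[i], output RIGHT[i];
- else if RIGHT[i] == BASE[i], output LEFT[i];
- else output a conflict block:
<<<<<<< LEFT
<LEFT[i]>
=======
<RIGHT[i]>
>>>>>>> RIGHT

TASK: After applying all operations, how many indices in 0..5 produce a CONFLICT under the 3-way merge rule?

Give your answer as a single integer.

Answer: 3

Derivation:
Final LEFT:  [hotel, echo, hotel, delta, charlie, golf]
Final RIGHT: [hotel, hotel, foxtrot, echo, hotel, alpha]
i=0: L=hotel R=hotel -> agree -> hotel
i=1: BASE=charlie L=echo R=hotel all differ -> CONFLICT
i=2: BASE=charlie L=hotel R=foxtrot all differ -> CONFLICT
i=3: BASE=golf L=delta R=echo all differ -> CONFLICT
i=4: L=charlie, R=hotel=BASE -> take LEFT -> charlie
i=5: L=golf=BASE, R=alpha -> take RIGHT -> alpha
Conflict count: 3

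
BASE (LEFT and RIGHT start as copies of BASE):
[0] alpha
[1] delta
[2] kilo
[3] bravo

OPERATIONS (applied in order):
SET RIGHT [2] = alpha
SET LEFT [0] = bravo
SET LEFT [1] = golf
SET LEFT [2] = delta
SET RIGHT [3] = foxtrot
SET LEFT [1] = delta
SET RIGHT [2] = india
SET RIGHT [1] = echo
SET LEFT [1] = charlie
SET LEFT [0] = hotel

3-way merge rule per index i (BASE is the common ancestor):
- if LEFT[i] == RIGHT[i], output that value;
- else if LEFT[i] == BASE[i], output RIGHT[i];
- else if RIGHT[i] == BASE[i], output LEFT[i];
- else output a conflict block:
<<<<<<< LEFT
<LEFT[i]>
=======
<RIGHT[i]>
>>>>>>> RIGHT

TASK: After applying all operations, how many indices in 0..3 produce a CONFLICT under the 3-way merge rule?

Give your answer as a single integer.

Final LEFT:  [hotel, charlie, delta, bravo]
Final RIGHT: [alpha, echo, india, foxtrot]
i=0: L=hotel, R=alpha=BASE -> take LEFT -> hotel
i=1: BASE=delta L=charlie R=echo all differ -> CONFLICT
i=2: BASE=kilo L=delta R=india all differ -> CONFLICT
i=3: L=bravo=BASE, R=foxtrot -> take RIGHT -> foxtrot
Conflict count: 2

Answer: 2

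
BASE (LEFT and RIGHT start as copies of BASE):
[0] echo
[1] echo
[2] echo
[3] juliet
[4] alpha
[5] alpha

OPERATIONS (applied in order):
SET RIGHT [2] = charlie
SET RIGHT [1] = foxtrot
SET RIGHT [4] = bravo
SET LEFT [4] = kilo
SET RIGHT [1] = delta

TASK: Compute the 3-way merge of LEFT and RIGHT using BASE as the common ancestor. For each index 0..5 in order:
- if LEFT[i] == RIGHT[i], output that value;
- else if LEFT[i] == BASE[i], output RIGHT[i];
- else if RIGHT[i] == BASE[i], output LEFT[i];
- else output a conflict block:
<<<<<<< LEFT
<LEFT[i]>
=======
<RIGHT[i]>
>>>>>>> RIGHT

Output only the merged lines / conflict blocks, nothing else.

Final LEFT:  [echo, echo, echo, juliet, kilo, alpha]
Final RIGHT: [echo, delta, charlie, juliet, bravo, alpha]
i=0: L=echo R=echo -> agree -> echo
i=1: L=echo=BASE, R=delta -> take RIGHT -> delta
i=2: L=echo=BASE, R=charlie -> take RIGHT -> charlie
i=3: L=juliet R=juliet -> agree -> juliet
i=4: BASE=alpha L=kilo R=bravo all differ -> CONFLICT
i=5: L=alpha R=alpha -> agree -> alpha

Answer: echo
delta
charlie
juliet
<<<<<<< LEFT
kilo
=======
bravo
>>>>>>> RIGHT
alpha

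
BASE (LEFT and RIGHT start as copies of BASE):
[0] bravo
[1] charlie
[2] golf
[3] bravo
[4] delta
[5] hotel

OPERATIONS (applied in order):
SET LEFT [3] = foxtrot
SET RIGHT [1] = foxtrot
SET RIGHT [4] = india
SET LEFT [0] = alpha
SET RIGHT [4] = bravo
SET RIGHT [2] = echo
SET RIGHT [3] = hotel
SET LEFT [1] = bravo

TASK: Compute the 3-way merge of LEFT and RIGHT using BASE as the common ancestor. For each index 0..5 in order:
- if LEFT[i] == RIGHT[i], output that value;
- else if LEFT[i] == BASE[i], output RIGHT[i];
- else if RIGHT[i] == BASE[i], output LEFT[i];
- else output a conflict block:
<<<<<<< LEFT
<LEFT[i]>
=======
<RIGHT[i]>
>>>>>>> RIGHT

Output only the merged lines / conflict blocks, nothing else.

Answer: alpha
<<<<<<< LEFT
bravo
=======
foxtrot
>>>>>>> RIGHT
echo
<<<<<<< LEFT
foxtrot
=======
hotel
>>>>>>> RIGHT
bravo
hotel

Derivation:
Final LEFT:  [alpha, bravo, golf, foxtrot, delta, hotel]
Final RIGHT: [bravo, foxtrot, echo, hotel, bravo, hotel]
i=0: L=alpha, R=bravo=BASE -> take LEFT -> alpha
i=1: BASE=charlie L=bravo R=foxtrot all differ -> CONFLICT
i=2: L=golf=BASE, R=echo -> take RIGHT -> echo
i=3: BASE=bravo L=foxtrot R=hotel all differ -> CONFLICT
i=4: L=delta=BASE, R=bravo -> take RIGHT -> bravo
i=5: L=hotel R=hotel -> agree -> hotel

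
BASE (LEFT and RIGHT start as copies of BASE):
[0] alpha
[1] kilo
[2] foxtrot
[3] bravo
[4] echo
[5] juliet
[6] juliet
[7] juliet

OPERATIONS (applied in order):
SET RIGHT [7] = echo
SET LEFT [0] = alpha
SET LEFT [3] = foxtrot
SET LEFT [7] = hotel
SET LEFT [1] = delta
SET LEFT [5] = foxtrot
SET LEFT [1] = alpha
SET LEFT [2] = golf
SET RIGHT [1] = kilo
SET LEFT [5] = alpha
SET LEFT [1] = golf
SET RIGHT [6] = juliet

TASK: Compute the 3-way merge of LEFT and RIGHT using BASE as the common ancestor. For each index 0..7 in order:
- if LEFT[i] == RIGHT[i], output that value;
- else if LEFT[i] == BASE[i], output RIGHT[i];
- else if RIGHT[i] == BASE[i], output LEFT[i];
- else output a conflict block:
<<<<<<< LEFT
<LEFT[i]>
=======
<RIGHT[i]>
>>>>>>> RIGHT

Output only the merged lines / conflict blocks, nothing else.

Answer: alpha
golf
golf
foxtrot
echo
alpha
juliet
<<<<<<< LEFT
hotel
=======
echo
>>>>>>> RIGHT

Derivation:
Final LEFT:  [alpha, golf, golf, foxtrot, echo, alpha, juliet, hotel]
Final RIGHT: [alpha, kilo, foxtrot, bravo, echo, juliet, juliet, echo]
i=0: L=alpha R=alpha -> agree -> alpha
i=1: L=golf, R=kilo=BASE -> take LEFT -> golf
i=2: L=golf, R=foxtrot=BASE -> take LEFT -> golf
i=3: L=foxtrot, R=bravo=BASE -> take LEFT -> foxtrot
i=4: L=echo R=echo -> agree -> echo
i=5: L=alpha, R=juliet=BASE -> take LEFT -> alpha
i=6: L=juliet R=juliet -> agree -> juliet
i=7: BASE=juliet L=hotel R=echo all differ -> CONFLICT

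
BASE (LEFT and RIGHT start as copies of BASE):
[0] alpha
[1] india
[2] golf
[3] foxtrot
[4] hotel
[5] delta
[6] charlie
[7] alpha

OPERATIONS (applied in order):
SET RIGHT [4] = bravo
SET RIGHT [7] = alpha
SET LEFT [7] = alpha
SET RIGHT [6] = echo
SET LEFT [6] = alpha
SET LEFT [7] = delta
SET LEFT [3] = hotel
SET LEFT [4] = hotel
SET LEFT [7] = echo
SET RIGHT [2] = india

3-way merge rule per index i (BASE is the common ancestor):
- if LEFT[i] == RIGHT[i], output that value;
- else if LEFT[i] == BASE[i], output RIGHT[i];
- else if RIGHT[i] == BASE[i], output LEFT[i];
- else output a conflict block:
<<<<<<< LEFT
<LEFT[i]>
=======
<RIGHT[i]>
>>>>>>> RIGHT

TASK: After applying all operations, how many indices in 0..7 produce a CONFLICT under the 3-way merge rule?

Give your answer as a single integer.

Answer: 1

Derivation:
Final LEFT:  [alpha, india, golf, hotel, hotel, delta, alpha, echo]
Final RIGHT: [alpha, india, india, foxtrot, bravo, delta, echo, alpha]
i=0: L=alpha R=alpha -> agree -> alpha
i=1: L=india R=india -> agree -> india
i=2: L=golf=BASE, R=india -> take RIGHT -> india
i=3: L=hotel, R=foxtrot=BASE -> take LEFT -> hotel
i=4: L=hotel=BASE, R=bravo -> take RIGHT -> bravo
i=5: L=delta R=delta -> agree -> delta
i=6: BASE=charlie L=alpha R=echo all differ -> CONFLICT
i=7: L=echo, R=alpha=BASE -> take LEFT -> echo
Conflict count: 1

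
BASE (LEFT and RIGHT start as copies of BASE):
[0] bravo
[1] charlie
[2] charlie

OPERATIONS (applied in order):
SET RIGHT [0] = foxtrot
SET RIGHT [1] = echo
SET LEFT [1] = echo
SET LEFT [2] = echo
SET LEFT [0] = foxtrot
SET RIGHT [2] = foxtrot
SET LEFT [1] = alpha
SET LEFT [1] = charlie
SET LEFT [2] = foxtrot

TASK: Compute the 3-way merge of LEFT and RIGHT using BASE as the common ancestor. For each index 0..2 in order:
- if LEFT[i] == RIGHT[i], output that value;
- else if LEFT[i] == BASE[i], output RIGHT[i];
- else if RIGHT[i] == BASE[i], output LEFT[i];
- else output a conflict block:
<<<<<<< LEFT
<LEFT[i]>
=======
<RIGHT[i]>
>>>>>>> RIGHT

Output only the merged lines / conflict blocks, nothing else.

Answer: foxtrot
echo
foxtrot

Derivation:
Final LEFT:  [foxtrot, charlie, foxtrot]
Final RIGHT: [foxtrot, echo, foxtrot]
i=0: L=foxtrot R=foxtrot -> agree -> foxtrot
i=1: L=charlie=BASE, R=echo -> take RIGHT -> echo
i=2: L=foxtrot R=foxtrot -> agree -> foxtrot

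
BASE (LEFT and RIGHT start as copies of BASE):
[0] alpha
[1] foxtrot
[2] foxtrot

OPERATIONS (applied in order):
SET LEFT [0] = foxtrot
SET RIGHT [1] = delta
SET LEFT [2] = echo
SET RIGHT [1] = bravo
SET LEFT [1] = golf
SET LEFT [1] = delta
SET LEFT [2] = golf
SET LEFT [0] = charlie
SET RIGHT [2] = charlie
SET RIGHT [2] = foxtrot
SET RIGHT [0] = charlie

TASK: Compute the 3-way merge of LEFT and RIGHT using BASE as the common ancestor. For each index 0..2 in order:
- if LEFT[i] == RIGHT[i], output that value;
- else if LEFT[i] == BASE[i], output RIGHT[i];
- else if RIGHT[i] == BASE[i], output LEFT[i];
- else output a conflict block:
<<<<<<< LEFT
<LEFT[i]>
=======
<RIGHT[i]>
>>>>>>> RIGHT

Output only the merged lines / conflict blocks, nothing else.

Answer: charlie
<<<<<<< LEFT
delta
=======
bravo
>>>>>>> RIGHT
golf

Derivation:
Final LEFT:  [charlie, delta, golf]
Final RIGHT: [charlie, bravo, foxtrot]
i=0: L=charlie R=charlie -> agree -> charlie
i=1: BASE=foxtrot L=delta R=bravo all differ -> CONFLICT
i=2: L=golf, R=foxtrot=BASE -> take LEFT -> golf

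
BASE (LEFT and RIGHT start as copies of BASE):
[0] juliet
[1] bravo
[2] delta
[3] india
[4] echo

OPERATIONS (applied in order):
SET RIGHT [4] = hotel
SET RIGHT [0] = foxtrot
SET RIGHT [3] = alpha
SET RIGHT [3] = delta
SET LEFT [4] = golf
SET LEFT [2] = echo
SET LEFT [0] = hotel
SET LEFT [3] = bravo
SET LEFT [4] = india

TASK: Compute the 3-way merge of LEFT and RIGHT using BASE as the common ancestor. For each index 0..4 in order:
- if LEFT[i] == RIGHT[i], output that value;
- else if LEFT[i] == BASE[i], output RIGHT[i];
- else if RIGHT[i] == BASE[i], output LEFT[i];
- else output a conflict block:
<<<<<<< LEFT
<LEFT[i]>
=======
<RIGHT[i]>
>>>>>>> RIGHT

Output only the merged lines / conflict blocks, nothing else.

Final LEFT:  [hotel, bravo, echo, bravo, india]
Final RIGHT: [foxtrot, bravo, delta, delta, hotel]
i=0: BASE=juliet L=hotel R=foxtrot all differ -> CONFLICT
i=1: L=bravo R=bravo -> agree -> bravo
i=2: L=echo, R=delta=BASE -> take LEFT -> echo
i=3: BASE=india L=bravo R=delta all differ -> CONFLICT
i=4: BASE=echo L=india R=hotel all differ -> CONFLICT

Answer: <<<<<<< LEFT
hotel
=======
foxtrot
>>>>>>> RIGHT
bravo
echo
<<<<<<< LEFT
bravo
=======
delta
>>>>>>> RIGHT
<<<<<<< LEFT
india
=======
hotel
>>>>>>> RIGHT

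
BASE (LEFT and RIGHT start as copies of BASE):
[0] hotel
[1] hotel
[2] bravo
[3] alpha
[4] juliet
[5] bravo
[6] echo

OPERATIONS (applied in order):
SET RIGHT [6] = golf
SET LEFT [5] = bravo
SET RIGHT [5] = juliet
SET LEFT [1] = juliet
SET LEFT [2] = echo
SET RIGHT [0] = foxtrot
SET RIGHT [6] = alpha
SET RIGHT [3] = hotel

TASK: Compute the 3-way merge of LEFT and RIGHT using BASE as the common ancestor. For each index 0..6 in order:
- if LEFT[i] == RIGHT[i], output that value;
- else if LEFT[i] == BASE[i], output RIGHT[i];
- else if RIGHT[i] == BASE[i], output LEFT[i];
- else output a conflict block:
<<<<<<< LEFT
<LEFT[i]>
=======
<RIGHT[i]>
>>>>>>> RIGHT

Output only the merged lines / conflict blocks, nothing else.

Answer: foxtrot
juliet
echo
hotel
juliet
juliet
alpha

Derivation:
Final LEFT:  [hotel, juliet, echo, alpha, juliet, bravo, echo]
Final RIGHT: [foxtrot, hotel, bravo, hotel, juliet, juliet, alpha]
i=0: L=hotel=BASE, R=foxtrot -> take RIGHT -> foxtrot
i=1: L=juliet, R=hotel=BASE -> take LEFT -> juliet
i=2: L=echo, R=bravo=BASE -> take LEFT -> echo
i=3: L=alpha=BASE, R=hotel -> take RIGHT -> hotel
i=4: L=juliet R=juliet -> agree -> juliet
i=5: L=bravo=BASE, R=juliet -> take RIGHT -> juliet
i=6: L=echo=BASE, R=alpha -> take RIGHT -> alpha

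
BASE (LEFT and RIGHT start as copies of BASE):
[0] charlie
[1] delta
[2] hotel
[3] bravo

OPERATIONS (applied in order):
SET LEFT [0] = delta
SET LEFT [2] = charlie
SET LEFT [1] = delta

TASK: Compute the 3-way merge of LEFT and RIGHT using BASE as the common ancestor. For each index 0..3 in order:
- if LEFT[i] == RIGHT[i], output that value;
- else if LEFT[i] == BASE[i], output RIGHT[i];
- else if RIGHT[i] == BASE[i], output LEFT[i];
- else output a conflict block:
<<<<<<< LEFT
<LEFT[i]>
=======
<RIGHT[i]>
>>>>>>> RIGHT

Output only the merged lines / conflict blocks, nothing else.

Final LEFT:  [delta, delta, charlie, bravo]
Final RIGHT: [charlie, delta, hotel, bravo]
i=0: L=delta, R=charlie=BASE -> take LEFT -> delta
i=1: L=delta R=delta -> agree -> delta
i=2: L=charlie, R=hotel=BASE -> take LEFT -> charlie
i=3: L=bravo R=bravo -> agree -> bravo

Answer: delta
delta
charlie
bravo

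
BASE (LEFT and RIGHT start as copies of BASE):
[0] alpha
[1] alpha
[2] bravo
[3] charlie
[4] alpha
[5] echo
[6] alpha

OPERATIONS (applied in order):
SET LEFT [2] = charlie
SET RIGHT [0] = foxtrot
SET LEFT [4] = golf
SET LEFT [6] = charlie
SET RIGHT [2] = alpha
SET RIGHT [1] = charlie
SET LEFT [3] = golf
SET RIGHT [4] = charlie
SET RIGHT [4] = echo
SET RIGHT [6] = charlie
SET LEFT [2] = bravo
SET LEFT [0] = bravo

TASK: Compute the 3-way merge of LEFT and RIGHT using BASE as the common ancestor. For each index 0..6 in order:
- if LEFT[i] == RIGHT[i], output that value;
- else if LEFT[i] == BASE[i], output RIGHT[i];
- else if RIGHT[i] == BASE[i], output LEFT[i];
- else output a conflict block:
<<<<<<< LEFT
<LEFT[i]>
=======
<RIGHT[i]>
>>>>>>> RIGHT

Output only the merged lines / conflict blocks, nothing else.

Answer: <<<<<<< LEFT
bravo
=======
foxtrot
>>>>>>> RIGHT
charlie
alpha
golf
<<<<<<< LEFT
golf
=======
echo
>>>>>>> RIGHT
echo
charlie

Derivation:
Final LEFT:  [bravo, alpha, bravo, golf, golf, echo, charlie]
Final RIGHT: [foxtrot, charlie, alpha, charlie, echo, echo, charlie]
i=0: BASE=alpha L=bravo R=foxtrot all differ -> CONFLICT
i=1: L=alpha=BASE, R=charlie -> take RIGHT -> charlie
i=2: L=bravo=BASE, R=alpha -> take RIGHT -> alpha
i=3: L=golf, R=charlie=BASE -> take LEFT -> golf
i=4: BASE=alpha L=golf R=echo all differ -> CONFLICT
i=5: L=echo R=echo -> agree -> echo
i=6: L=charlie R=charlie -> agree -> charlie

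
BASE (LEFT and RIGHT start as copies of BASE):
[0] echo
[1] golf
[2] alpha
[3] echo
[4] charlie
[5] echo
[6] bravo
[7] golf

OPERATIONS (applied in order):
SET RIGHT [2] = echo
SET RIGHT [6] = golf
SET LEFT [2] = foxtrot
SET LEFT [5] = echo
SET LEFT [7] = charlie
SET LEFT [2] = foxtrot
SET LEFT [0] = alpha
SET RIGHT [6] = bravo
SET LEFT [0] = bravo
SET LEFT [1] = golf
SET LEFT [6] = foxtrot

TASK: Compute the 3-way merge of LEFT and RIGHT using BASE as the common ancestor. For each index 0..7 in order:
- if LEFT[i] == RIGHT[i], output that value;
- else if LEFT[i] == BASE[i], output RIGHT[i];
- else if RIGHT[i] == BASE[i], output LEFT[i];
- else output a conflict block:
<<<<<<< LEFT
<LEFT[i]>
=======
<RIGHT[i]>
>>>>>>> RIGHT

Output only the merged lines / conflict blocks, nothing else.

Answer: bravo
golf
<<<<<<< LEFT
foxtrot
=======
echo
>>>>>>> RIGHT
echo
charlie
echo
foxtrot
charlie

Derivation:
Final LEFT:  [bravo, golf, foxtrot, echo, charlie, echo, foxtrot, charlie]
Final RIGHT: [echo, golf, echo, echo, charlie, echo, bravo, golf]
i=0: L=bravo, R=echo=BASE -> take LEFT -> bravo
i=1: L=golf R=golf -> agree -> golf
i=2: BASE=alpha L=foxtrot R=echo all differ -> CONFLICT
i=3: L=echo R=echo -> agree -> echo
i=4: L=charlie R=charlie -> agree -> charlie
i=5: L=echo R=echo -> agree -> echo
i=6: L=foxtrot, R=bravo=BASE -> take LEFT -> foxtrot
i=7: L=charlie, R=golf=BASE -> take LEFT -> charlie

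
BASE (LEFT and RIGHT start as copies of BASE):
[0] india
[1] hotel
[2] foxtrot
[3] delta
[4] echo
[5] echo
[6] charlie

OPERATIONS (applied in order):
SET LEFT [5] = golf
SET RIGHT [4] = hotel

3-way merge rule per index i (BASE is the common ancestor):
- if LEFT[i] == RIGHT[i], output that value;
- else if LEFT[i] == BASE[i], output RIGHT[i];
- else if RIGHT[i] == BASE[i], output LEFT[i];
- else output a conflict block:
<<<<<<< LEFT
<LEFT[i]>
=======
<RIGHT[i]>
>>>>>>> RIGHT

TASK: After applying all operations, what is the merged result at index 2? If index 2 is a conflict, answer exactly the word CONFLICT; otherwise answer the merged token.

Answer: foxtrot

Derivation:
Final LEFT:  [india, hotel, foxtrot, delta, echo, golf, charlie]
Final RIGHT: [india, hotel, foxtrot, delta, hotel, echo, charlie]
i=0: L=india R=india -> agree -> india
i=1: L=hotel R=hotel -> agree -> hotel
i=2: L=foxtrot R=foxtrot -> agree -> foxtrot
i=3: L=delta R=delta -> agree -> delta
i=4: L=echo=BASE, R=hotel -> take RIGHT -> hotel
i=5: L=golf, R=echo=BASE -> take LEFT -> golf
i=6: L=charlie R=charlie -> agree -> charlie
Index 2 -> foxtrot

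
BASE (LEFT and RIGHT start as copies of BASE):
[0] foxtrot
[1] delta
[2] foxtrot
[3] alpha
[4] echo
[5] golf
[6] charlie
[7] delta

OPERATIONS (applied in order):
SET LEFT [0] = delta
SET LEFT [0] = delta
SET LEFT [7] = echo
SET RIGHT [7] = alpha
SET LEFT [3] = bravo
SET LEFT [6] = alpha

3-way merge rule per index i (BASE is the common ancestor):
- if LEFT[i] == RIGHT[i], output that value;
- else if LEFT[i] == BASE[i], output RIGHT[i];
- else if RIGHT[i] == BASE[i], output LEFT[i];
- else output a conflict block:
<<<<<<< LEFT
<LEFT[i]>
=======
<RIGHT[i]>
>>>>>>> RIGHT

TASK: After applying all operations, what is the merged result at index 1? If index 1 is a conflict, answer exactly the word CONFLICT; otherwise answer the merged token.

Answer: delta

Derivation:
Final LEFT:  [delta, delta, foxtrot, bravo, echo, golf, alpha, echo]
Final RIGHT: [foxtrot, delta, foxtrot, alpha, echo, golf, charlie, alpha]
i=0: L=delta, R=foxtrot=BASE -> take LEFT -> delta
i=1: L=delta R=delta -> agree -> delta
i=2: L=foxtrot R=foxtrot -> agree -> foxtrot
i=3: L=bravo, R=alpha=BASE -> take LEFT -> bravo
i=4: L=echo R=echo -> agree -> echo
i=5: L=golf R=golf -> agree -> golf
i=6: L=alpha, R=charlie=BASE -> take LEFT -> alpha
i=7: BASE=delta L=echo R=alpha all differ -> CONFLICT
Index 1 -> delta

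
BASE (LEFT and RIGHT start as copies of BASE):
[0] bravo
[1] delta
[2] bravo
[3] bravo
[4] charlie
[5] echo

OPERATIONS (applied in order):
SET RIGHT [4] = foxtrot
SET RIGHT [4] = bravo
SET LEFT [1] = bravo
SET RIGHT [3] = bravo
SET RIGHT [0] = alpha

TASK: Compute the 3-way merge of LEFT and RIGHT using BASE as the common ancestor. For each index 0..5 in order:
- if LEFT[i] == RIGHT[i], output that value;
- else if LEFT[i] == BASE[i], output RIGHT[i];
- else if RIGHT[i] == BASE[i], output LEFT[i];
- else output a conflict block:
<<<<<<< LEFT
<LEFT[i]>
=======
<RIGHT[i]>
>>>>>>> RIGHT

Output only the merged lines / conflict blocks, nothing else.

Answer: alpha
bravo
bravo
bravo
bravo
echo

Derivation:
Final LEFT:  [bravo, bravo, bravo, bravo, charlie, echo]
Final RIGHT: [alpha, delta, bravo, bravo, bravo, echo]
i=0: L=bravo=BASE, R=alpha -> take RIGHT -> alpha
i=1: L=bravo, R=delta=BASE -> take LEFT -> bravo
i=2: L=bravo R=bravo -> agree -> bravo
i=3: L=bravo R=bravo -> agree -> bravo
i=4: L=charlie=BASE, R=bravo -> take RIGHT -> bravo
i=5: L=echo R=echo -> agree -> echo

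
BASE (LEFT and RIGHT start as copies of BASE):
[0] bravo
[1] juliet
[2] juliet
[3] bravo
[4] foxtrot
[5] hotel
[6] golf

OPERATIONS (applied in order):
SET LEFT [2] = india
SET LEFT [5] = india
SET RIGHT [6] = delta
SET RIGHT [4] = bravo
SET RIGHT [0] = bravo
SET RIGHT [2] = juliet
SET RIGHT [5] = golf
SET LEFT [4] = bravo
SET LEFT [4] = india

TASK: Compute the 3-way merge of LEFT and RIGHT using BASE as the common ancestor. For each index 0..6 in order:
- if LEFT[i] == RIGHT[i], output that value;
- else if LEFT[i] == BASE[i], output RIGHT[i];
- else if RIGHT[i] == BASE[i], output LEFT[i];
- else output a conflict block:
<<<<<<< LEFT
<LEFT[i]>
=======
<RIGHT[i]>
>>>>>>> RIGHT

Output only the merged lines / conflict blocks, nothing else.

Answer: bravo
juliet
india
bravo
<<<<<<< LEFT
india
=======
bravo
>>>>>>> RIGHT
<<<<<<< LEFT
india
=======
golf
>>>>>>> RIGHT
delta

Derivation:
Final LEFT:  [bravo, juliet, india, bravo, india, india, golf]
Final RIGHT: [bravo, juliet, juliet, bravo, bravo, golf, delta]
i=0: L=bravo R=bravo -> agree -> bravo
i=1: L=juliet R=juliet -> agree -> juliet
i=2: L=india, R=juliet=BASE -> take LEFT -> india
i=3: L=bravo R=bravo -> agree -> bravo
i=4: BASE=foxtrot L=india R=bravo all differ -> CONFLICT
i=5: BASE=hotel L=india R=golf all differ -> CONFLICT
i=6: L=golf=BASE, R=delta -> take RIGHT -> delta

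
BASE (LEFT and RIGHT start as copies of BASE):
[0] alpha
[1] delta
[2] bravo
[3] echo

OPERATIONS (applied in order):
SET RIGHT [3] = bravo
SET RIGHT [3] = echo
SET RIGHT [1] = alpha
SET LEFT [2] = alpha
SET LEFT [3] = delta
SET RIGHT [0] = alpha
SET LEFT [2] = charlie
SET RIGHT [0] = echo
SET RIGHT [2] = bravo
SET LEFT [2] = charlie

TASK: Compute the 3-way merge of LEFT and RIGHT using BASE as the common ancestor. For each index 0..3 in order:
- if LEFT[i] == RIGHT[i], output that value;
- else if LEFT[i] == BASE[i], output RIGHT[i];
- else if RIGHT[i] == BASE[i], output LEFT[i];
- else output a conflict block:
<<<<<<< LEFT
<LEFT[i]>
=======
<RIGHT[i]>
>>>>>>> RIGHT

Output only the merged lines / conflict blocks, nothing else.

Answer: echo
alpha
charlie
delta

Derivation:
Final LEFT:  [alpha, delta, charlie, delta]
Final RIGHT: [echo, alpha, bravo, echo]
i=0: L=alpha=BASE, R=echo -> take RIGHT -> echo
i=1: L=delta=BASE, R=alpha -> take RIGHT -> alpha
i=2: L=charlie, R=bravo=BASE -> take LEFT -> charlie
i=3: L=delta, R=echo=BASE -> take LEFT -> delta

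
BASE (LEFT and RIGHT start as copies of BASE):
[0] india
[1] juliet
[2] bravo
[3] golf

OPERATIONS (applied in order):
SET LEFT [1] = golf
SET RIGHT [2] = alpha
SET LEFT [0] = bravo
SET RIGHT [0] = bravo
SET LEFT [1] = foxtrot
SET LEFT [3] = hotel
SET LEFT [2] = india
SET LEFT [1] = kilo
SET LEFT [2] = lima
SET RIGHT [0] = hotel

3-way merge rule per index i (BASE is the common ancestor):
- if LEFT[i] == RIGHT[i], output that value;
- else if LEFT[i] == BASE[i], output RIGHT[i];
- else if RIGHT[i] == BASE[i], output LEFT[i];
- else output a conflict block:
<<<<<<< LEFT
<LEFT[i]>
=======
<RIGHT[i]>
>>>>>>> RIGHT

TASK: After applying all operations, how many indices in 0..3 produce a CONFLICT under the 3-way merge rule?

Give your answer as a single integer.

Answer: 2

Derivation:
Final LEFT:  [bravo, kilo, lima, hotel]
Final RIGHT: [hotel, juliet, alpha, golf]
i=0: BASE=india L=bravo R=hotel all differ -> CONFLICT
i=1: L=kilo, R=juliet=BASE -> take LEFT -> kilo
i=2: BASE=bravo L=lima R=alpha all differ -> CONFLICT
i=3: L=hotel, R=golf=BASE -> take LEFT -> hotel
Conflict count: 2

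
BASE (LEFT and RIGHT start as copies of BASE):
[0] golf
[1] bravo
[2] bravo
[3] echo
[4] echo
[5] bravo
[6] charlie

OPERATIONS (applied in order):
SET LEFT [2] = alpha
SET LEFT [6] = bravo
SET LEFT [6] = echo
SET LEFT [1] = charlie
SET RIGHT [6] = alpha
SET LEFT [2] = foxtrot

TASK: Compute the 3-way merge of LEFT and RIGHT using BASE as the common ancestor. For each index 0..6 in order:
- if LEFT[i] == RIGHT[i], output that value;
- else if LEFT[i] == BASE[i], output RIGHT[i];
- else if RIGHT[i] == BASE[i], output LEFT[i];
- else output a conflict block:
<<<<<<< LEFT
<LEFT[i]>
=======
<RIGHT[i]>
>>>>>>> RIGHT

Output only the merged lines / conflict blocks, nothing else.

Answer: golf
charlie
foxtrot
echo
echo
bravo
<<<<<<< LEFT
echo
=======
alpha
>>>>>>> RIGHT

Derivation:
Final LEFT:  [golf, charlie, foxtrot, echo, echo, bravo, echo]
Final RIGHT: [golf, bravo, bravo, echo, echo, bravo, alpha]
i=0: L=golf R=golf -> agree -> golf
i=1: L=charlie, R=bravo=BASE -> take LEFT -> charlie
i=2: L=foxtrot, R=bravo=BASE -> take LEFT -> foxtrot
i=3: L=echo R=echo -> agree -> echo
i=4: L=echo R=echo -> agree -> echo
i=5: L=bravo R=bravo -> agree -> bravo
i=6: BASE=charlie L=echo R=alpha all differ -> CONFLICT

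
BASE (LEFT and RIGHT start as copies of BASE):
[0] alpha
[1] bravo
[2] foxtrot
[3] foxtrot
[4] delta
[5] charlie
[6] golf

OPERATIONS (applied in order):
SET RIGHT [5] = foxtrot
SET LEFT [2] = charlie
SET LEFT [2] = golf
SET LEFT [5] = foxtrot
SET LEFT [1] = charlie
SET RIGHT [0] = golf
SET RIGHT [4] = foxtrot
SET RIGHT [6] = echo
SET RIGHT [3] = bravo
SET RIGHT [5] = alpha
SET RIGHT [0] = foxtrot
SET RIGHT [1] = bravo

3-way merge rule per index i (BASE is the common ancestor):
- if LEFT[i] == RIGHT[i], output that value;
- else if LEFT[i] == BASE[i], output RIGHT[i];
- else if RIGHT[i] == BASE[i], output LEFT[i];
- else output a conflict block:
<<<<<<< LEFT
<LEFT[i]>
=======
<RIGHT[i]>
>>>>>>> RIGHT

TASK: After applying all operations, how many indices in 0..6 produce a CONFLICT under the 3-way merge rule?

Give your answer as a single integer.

Answer: 1

Derivation:
Final LEFT:  [alpha, charlie, golf, foxtrot, delta, foxtrot, golf]
Final RIGHT: [foxtrot, bravo, foxtrot, bravo, foxtrot, alpha, echo]
i=0: L=alpha=BASE, R=foxtrot -> take RIGHT -> foxtrot
i=1: L=charlie, R=bravo=BASE -> take LEFT -> charlie
i=2: L=golf, R=foxtrot=BASE -> take LEFT -> golf
i=3: L=foxtrot=BASE, R=bravo -> take RIGHT -> bravo
i=4: L=delta=BASE, R=foxtrot -> take RIGHT -> foxtrot
i=5: BASE=charlie L=foxtrot R=alpha all differ -> CONFLICT
i=6: L=golf=BASE, R=echo -> take RIGHT -> echo
Conflict count: 1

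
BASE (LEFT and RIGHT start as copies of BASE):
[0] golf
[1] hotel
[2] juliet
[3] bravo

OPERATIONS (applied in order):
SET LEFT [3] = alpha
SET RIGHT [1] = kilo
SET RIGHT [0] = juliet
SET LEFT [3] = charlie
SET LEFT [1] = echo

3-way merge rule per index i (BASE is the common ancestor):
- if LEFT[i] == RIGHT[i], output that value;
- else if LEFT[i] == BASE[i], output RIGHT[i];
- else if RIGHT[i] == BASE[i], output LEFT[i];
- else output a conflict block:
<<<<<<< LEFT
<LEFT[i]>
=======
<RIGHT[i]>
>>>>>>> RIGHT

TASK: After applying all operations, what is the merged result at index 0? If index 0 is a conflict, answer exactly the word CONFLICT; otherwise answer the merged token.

Final LEFT:  [golf, echo, juliet, charlie]
Final RIGHT: [juliet, kilo, juliet, bravo]
i=0: L=golf=BASE, R=juliet -> take RIGHT -> juliet
i=1: BASE=hotel L=echo R=kilo all differ -> CONFLICT
i=2: L=juliet R=juliet -> agree -> juliet
i=3: L=charlie, R=bravo=BASE -> take LEFT -> charlie
Index 0 -> juliet

Answer: juliet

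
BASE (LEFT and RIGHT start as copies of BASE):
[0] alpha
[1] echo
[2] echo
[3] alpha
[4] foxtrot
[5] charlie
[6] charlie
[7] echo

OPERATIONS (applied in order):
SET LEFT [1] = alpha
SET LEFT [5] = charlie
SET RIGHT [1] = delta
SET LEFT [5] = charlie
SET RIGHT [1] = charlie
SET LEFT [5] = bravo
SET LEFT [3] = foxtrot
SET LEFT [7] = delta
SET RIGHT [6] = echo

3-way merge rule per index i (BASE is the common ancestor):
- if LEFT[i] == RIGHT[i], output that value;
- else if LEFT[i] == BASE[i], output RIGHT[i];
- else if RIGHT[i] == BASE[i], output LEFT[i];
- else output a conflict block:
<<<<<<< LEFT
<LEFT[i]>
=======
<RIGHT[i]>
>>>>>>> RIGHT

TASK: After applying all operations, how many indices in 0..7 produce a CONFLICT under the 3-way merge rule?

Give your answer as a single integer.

Final LEFT:  [alpha, alpha, echo, foxtrot, foxtrot, bravo, charlie, delta]
Final RIGHT: [alpha, charlie, echo, alpha, foxtrot, charlie, echo, echo]
i=0: L=alpha R=alpha -> agree -> alpha
i=1: BASE=echo L=alpha R=charlie all differ -> CONFLICT
i=2: L=echo R=echo -> agree -> echo
i=3: L=foxtrot, R=alpha=BASE -> take LEFT -> foxtrot
i=4: L=foxtrot R=foxtrot -> agree -> foxtrot
i=5: L=bravo, R=charlie=BASE -> take LEFT -> bravo
i=6: L=charlie=BASE, R=echo -> take RIGHT -> echo
i=7: L=delta, R=echo=BASE -> take LEFT -> delta
Conflict count: 1

Answer: 1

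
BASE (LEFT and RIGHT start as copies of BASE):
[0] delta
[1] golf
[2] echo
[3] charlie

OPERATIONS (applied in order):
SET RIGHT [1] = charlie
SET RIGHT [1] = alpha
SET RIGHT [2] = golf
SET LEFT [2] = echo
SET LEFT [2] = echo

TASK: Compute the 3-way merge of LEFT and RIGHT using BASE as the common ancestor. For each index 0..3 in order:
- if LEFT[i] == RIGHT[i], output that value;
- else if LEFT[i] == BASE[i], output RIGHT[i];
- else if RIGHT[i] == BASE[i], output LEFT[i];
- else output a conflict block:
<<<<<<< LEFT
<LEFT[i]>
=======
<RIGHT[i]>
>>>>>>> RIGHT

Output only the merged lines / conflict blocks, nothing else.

Final LEFT:  [delta, golf, echo, charlie]
Final RIGHT: [delta, alpha, golf, charlie]
i=0: L=delta R=delta -> agree -> delta
i=1: L=golf=BASE, R=alpha -> take RIGHT -> alpha
i=2: L=echo=BASE, R=golf -> take RIGHT -> golf
i=3: L=charlie R=charlie -> agree -> charlie

Answer: delta
alpha
golf
charlie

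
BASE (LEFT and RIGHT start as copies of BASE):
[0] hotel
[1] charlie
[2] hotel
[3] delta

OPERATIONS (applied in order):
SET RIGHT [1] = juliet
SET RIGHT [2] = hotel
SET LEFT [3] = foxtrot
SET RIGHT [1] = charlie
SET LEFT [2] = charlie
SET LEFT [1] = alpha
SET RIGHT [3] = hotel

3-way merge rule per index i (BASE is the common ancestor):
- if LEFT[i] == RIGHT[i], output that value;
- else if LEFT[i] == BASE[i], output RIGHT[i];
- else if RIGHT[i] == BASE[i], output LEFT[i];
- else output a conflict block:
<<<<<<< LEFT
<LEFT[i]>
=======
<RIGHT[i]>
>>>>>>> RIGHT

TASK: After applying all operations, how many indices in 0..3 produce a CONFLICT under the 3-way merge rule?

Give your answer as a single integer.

Final LEFT:  [hotel, alpha, charlie, foxtrot]
Final RIGHT: [hotel, charlie, hotel, hotel]
i=0: L=hotel R=hotel -> agree -> hotel
i=1: L=alpha, R=charlie=BASE -> take LEFT -> alpha
i=2: L=charlie, R=hotel=BASE -> take LEFT -> charlie
i=3: BASE=delta L=foxtrot R=hotel all differ -> CONFLICT
Conflict count: 1

Answer: 1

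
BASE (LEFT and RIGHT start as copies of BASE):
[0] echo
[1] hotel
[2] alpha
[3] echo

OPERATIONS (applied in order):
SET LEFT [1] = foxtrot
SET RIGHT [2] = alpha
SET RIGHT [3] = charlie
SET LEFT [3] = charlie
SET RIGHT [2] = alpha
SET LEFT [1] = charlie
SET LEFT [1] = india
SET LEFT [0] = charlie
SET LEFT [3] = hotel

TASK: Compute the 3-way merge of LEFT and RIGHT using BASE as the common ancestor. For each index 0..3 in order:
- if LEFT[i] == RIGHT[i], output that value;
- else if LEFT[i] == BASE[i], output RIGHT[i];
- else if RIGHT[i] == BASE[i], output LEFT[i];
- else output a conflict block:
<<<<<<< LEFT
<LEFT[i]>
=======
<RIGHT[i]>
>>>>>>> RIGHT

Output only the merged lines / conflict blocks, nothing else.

Answer: charlie
india
alpha
<<<<<<< LEFT
hotel
=======
charlie
>>>>>>> RIGHT

Derivation:
Final LEFT:  [charlie, india, alpha, hotel]
Final RIGHT: [echo, hotel, alpha, charlie]
i=0: L=charlie, R=echo=BASE -> take LEFT -> charlie
i=1: L=india, R=hotel=BASE -> take LEFT -> india
i=2: L=alpha R=alpha -> agree -> alpha
i=3: BASE=echo L=hotel R=charlie all differ -> CONFLICT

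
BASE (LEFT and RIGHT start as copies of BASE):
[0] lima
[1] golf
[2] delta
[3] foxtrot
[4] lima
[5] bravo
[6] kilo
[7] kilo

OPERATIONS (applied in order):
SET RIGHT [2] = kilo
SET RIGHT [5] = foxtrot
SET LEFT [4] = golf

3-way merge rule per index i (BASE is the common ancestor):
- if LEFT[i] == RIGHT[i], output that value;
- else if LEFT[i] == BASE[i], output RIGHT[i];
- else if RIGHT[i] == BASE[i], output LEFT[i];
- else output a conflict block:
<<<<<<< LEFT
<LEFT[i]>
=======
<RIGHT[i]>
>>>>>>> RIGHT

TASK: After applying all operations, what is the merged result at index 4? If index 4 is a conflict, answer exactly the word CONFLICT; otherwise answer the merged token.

Final LEFT:  [lima, golf, delta, foxtrot, golf, bravo, kilo, kilo]
Final RIGHT: [lima, golf, kilo, foxtrot, lima, foxtrot, kilo, kilo]
i=0: L=lima R=lima -> agree -> lima
i=1: L=golf R=golf -> agree -> golf
i=2: L=delta=BASE, R=kilo -> take RIGHT -> kilo
i=3: L=foxtrot R=foxtrot -> agree -> foxtrot
i=4: L=golf, R=lima=BASE -> take LEFT -> golf
i=5: L=bravo=BASE, R=foxtrot -> take RIGHT -> foxtrot
i=6: L=kilo R=kilo -> agree -> kilo
i=7: L=kilo R=kilo -> agree -> kilo
Index 4 -> golf

Answer: golf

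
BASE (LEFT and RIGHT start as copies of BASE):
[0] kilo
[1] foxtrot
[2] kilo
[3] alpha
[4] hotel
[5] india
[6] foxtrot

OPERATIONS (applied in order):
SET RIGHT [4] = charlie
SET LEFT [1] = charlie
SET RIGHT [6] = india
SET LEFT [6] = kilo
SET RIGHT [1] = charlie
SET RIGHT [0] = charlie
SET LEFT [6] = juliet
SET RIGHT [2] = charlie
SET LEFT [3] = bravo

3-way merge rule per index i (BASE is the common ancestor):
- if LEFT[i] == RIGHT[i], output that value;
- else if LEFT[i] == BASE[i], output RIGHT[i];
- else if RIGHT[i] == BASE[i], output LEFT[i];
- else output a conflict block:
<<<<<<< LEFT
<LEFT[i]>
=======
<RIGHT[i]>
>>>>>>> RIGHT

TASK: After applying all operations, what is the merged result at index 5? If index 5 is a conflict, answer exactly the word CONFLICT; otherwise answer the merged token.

Final LEFT:  [kilo, charlie, kilo, bravo, hotel, india, juliet]
Final RIGHT: [charlie, charlie, charlie, alpha, charlie, india, india]
i=0: L=kilo=BASE, R=charlie -> take RIGHT -> charlie
i=1: L=charlie R=charlie -> agree -> charlie
i=2: L=kilo=BASE, R=charlie -> take RIGHT -> charlie
i=3: L=bravo, R=alpha=BASE -> take LEFT -> bravo
i=4: L=hotel=BASE, R=charlie -> take RIGHT -> charlie
i=5: L=india R=india -> agree -> india
i=6: BASE=foxtrot L=juliet R=india all differ -> CONFLICT
Index 5 -> india

Answer: india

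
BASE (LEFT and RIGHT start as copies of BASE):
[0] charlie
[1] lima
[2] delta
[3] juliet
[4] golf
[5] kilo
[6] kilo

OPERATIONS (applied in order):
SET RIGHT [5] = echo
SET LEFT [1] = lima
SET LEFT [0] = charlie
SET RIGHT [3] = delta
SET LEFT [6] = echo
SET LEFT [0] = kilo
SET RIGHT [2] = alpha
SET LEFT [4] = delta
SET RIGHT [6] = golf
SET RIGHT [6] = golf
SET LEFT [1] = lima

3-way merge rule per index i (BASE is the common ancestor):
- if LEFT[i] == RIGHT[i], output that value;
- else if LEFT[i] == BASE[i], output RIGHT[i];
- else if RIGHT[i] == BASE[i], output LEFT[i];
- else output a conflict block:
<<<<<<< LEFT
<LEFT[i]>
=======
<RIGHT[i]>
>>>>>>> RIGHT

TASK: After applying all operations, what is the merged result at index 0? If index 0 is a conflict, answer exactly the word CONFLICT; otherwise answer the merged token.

Answer: kilo

Derivation:
Final LEFT:  [kilo, lima, delta, juliet, delta, kilo, echo]
Final RIGHT: [charlie, lima, alpha, delta, golf, echo, golf]
i=0: L=kilo, R=charlie=BASE -> take LEFT -> kilo
i=1: L=lima R=lima -> agree -> lima
i=2: L=delta=BASE, R=alpha -> take RIGHT -> alpha
i=3: L=juliet=BASE, R=delta -> take RIGHT -> delta
i=4: L=delta, R=golf=BASE -> take LEFT -> delta
i=5: L=kilo=BASE, R=echo -> take RIGHT -> echo
i=6: BASE=kilo L=echo R=golf all differ -> CONFLICT
Index 0 -> kilo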